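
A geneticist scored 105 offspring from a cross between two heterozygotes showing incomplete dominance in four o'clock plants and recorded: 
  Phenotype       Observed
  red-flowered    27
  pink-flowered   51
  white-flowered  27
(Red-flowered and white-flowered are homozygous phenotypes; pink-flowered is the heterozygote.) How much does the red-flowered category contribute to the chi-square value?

0.021

With incomplete dominance, a heterozygote × heterozygote cross gives a 1:2:1 phenotypic ratio.
Expected counts for N = 105 under a 1:2:1 ratio (total parts = 4):
  red-flowered: 105 × 1/4 = 26.25
  pink-flowered: 105 × 2/4 = 52.5
  white-flowered: 105 × 1/4 = 26.25
Contribution of red-flowered: (27 − 26.25)² / 26.25 = 0.0214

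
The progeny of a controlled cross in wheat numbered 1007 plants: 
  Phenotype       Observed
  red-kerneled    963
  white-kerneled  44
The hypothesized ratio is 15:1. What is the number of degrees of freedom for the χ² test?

A goodness-of-fit test with 2 phenotype classes has df = 2 − 1 = 1.

1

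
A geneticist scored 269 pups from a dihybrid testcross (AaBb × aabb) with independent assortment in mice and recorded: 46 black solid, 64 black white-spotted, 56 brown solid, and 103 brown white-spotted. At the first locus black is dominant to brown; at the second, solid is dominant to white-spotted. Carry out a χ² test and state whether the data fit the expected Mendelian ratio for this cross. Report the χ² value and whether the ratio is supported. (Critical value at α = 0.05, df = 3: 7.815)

27.758; not consistent

A dihybrid testcross with independent assortment gives a 1:1:1:1 ratio.
Under the 1:1:1:1 hypothesis (Σ ratio = 4, N = 269):
  black solid: 269 × 1/4 = 67.25
  black white-spotted: 269 × 1/4 = 67.25
  brown solid: 269 × 1/4 = 67.25
  brown white-spotted: 269 × 1/4 = 67.25
χ² = Σ (O − E)² / E
  black solid: (46 − 67.25)² / 67.25 = 6.7147
  black white-spotted: (64 − 67.25)² / 67.25 = 0.1571
  brown solid: (56 − 67.25)² / 67.25 = 1.8820
  brown white-spotted: (103 − 67.25)² / 67.25 = 19.0046
χ² = 6.7147 + 0.1571 + 1.8820 + 19.0046 = 27.7584 ≈ 27.758
Degrees of freedom = 4 − 1 = 3; critical value at α = 0.05 is 7.815.
Since 27.758 > 7.815, we reject the null hypothesis — the data do not fit the 1:1:1:1 ratio.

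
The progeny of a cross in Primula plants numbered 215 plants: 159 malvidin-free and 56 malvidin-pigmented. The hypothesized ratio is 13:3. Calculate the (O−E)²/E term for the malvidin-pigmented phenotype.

6.105

Total ratio parts = 16. Expected numbers out of 215:
  malvidin-free: 215 × 13/16 = 174.6875
  malvidin-pigmented: 215 × 3/16 = 40.3125
Contribution of malvidin-pigmented: (56 − 40.3125)² / 40.3125 = 6.1047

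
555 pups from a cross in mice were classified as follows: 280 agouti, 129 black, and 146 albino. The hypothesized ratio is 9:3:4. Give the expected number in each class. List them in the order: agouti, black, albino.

312.1875, 104.0625, 138.75

Under the 9:3:4 hypothesis (Σ ratio = 16, N = 555):
  agouti: 555 × 9/16 = 312.1875
  black: 555 × 3/16 = 104.0625
  albino: 555 × 4/16 = 138.75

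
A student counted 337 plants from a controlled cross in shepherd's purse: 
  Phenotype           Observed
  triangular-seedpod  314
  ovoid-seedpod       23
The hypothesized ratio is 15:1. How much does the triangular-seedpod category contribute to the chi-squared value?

Expected counts for N = 337 under a 15:1 ratio (total parts = 16):
  triangular-seedpod: 337 × 15/16 = 315.9375
  ovoid-seedpod: 337 × 1/16 = 21.0625
Contribution of triangular-seedpod: (314 − 315.9375)² / 315.9375 = 0.0119

0.012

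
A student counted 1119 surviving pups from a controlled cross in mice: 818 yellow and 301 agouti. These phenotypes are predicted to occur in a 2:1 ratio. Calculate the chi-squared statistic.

20.847

Total ratio parts = 3. Expected numbers out of 1119:
  yellow: 1119 × 2/3 = 746
  agouti: 1119 × 1/3 = 373
χ² = Σ (O − E)² / E
  yellow: (818 − 746)² / 746 = 6.9491
  agouti: (301 − 373)² / 373 = 13.8981
χ² = 6.9491 + 13.8981 = 20.8472 ≈ 20.847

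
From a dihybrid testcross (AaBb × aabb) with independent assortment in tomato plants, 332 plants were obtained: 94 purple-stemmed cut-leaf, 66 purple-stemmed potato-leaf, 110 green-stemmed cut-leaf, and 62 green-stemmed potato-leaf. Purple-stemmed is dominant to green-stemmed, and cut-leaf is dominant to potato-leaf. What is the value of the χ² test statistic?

A dihybrid testcross with independent assortment gives a 1:1:1:1 ratio.
Under the 1:1:1:1 hypothesis (Σ ratio = 4, N = 332):
  purple-stemmed cut-leaf: 332 × 1/4 = 83
  purple-stemmed potato-leaf: 332 × 1/4 = 83
  green-stemmed cut-leaf: 332 × 1/4 = 83
  green-stemmed potato-leaf: 332 × 1/4 = 83
χ² = Σ (O − E)² / E
  purple-stemmed cut-leaf: (94 − 83)² / 83 = 1.4578
  purple-stemmed potato-leaf: (66 − 83)² / 83 = 3.4819
  green-stemmed cut-leaf: (110 − 83)² / 83 = 8.7831
  green-stemmed potato-leaf: (62 − 83)² / 83 = 5.3133
χ² = 1.4578 + 3.4819 + 8.7831 + 5.3133 = 19.0361 ≈ 19.036

19.036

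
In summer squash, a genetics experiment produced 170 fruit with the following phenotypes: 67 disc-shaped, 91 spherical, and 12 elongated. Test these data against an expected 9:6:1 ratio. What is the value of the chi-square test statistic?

The 9:6:1 ratio has 16 parts, so with N = 170 the expected counts are:
  disc-shaped: 170 × 9/16 = 95.625
  spherical: 170 × 6/16 = 63.75
  elongated: 170 × 1/16 = 10.625
χ² = Σ (O − E)² / E
  disc-shaped: (67 − 95.625)² / 95.625 = 8.5688
  spherical: (91 − 63.75)² / 63.75 = 11.6480
  elongated: (12 − 10.625)² / 10.625 = 0.1779
χ² = 8.5688 + 11.6480 + 0.1779 = 20.3947 ≈ 20.395

20.395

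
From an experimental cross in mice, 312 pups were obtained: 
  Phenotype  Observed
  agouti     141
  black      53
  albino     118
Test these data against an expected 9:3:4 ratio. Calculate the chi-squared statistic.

Expected counts for N = 312 under a 9:3:4 ratio (total parts = 16):
  agouti: 312 × 9/16 = 175.5
  black: 312 × 3/16 = 58.5
  albino: 312 × 4/16 = 78
χ² = Σ (O − E)² / E
  agouti: (141 − 175.5)² / 175.5 = 6.7821
  black: (53 − 58.5)² / 58.5 = 0.5171
  albino: (118 − 78)² / 78 = 20.5128
χ² = 6.7821 + 0.5171 + 20.5128 = 27.812

27.812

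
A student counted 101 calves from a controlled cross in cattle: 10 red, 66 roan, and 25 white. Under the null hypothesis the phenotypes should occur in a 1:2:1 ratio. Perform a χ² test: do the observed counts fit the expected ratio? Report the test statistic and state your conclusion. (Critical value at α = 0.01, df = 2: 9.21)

13.970; not consistent

The 1:2:1 ratio has 4 parts, so with N = 101 the expected counts are:
  red: 101 × 1/4 = 25.25
  roan: 101 × 2/4 = 50.5
  white: 101 × 1/4 = 25.25
χ² = Σ (O − E)² / E
  red: (10 − 25.25)² / 25.25 = 9.2104
  roan: (66 − 50.5)² / 50.5 = 4.7574
  white: (25 − 25.25)² / 25.25 = 0.0025
χ² = 9.2104 + 4.7574 + 0.0025 = 13.9703 ≈ 13.970
Degrees of freedom = 3 − 1 = 2; critical value at α = 0.01 is 9.21.
Since 13.970 > 9.21, we reject the null hypothesis — the data do not fit the 1:2:1 ratio.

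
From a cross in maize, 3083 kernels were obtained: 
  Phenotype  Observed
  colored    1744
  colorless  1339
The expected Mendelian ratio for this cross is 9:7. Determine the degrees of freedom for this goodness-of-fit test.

A goodness-of-fit test with 2 phenotype classes has df = 2 − 1 = 1.

1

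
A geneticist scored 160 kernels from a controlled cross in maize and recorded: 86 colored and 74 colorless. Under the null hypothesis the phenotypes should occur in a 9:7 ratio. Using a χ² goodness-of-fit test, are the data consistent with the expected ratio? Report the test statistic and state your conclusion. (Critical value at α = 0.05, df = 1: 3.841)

Total ratio parts = 16. Expected numbers out of 160:
  colored: 160 × 9/16 = 90
  colorless: 160 × 7/16 = 70
χ² = Σ (O − E)² / E
  colored: (86 − 90)² / 90 = 0.1778
  colorless: (74 − 70)² / 70 = 0.2286
χ² = 0.1778 + 0.2286 = 0.4064 ≈ 0.406
Degrees of freedom = 2 − 1 = 1; critical value at α = 0.05 is 3.841.
Since 0.406 < 3.841, we fail to reject the null hypothesis — the data are consistent with the 9:7 ratio.

0.406; consistent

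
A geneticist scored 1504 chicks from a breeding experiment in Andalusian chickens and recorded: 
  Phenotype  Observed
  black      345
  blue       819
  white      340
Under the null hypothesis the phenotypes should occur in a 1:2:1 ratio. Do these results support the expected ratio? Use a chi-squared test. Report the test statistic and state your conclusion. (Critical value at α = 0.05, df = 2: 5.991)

11.972; not consistent

The 1:2:1 ratio has 4 parts, so with N = 1504 the expected counts are:
  black: 1504 × 1/4 = 376
  blue: 1504 × 2/4 = 752
  white: 1504 × 1/4 = 376
χ² = Σ (O − E)² / E
  black: (345 − 376)² / 376 = 2.5559
  blue: (819 − 752)² / 752 = 5.9694
  white: (340 − 376)² / 376 = 3.4468
χ² = 2.5559 + 5.9694 + 3.4468 = 11.9721 ≈ 11.972
Degrees of freedom = 3 − 1 = 2; critical value at α = 0.05 is 5.991.
Since 11.972 > 5.991, we reject the null hypothesis — the data do not fit the 1:2:1 ratio.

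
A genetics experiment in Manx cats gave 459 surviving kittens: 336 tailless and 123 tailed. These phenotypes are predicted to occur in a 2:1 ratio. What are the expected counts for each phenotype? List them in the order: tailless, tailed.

306, 153

Expected counts for N = 459 under a 2:1 ratio (total parts = 3):
  tailless: 459 × 2/3 = 306
  tailed: 459 × 1/3 = 153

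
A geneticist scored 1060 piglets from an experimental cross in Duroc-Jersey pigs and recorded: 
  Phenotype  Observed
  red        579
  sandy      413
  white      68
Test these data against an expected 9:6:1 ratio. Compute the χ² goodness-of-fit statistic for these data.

Under the 9:6:1 hypothesis (Σ ratio = 16, N = 1060):
  red: 1060 × 9/16 = 596.25
  sandy: 1060 × 6/16 = 397.5
  white: 1060 × 1/16 = 66.25
χ² = Σ (O − E)² / E
  red: (579 − 596.25)² / 596.25 = 0.4991
  sandy: (413 − 397.5)² / 397.5 = 0.6044
  white: (68 − 66.25)² / 66.25 = 0.0462
χ² = 0.4991 + 0.6044 + 0.0462 = 1.1497 ≈ 1.150

1.150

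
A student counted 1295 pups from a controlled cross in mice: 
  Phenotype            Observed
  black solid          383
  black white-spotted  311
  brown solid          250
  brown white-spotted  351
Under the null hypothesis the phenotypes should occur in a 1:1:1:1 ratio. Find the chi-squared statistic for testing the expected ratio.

The 1:1:1:1 ratio has 4 parts, so with N = 1295 the expected counts are:
  black solid: 1295 × 1/4 = 323.75
  black white-spotted: 1295 × 1/4 = 323.75
  brown solid: 1295 × 1/4 = 323.75
  brown white-spotted: 1295 × 1/4 = 323.75
χ² = Σ (O − E)² / E
  black solid: (383 − 323.75)² / 323.75 = 10.8434
  black white-spotted: (311 − 323.75)² / 323.75 = 0.5021
  brown solid: (250 − 323.75)² / 323.75 = 16.8002
  brown white-spotted: (351 − 323.75)² / 323.75 = 2.2936
χ² = 10.8434 + 0.5021 + 16.8002 + 2.2936 = 30.4393 ≈ 30.439

30.439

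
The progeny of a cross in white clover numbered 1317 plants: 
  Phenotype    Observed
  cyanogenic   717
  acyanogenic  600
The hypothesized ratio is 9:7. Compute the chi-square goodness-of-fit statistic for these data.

Under the 9:7 hypothesis (Σ ratio = 16, N = 1317):
  cyanogenic: 1317 × 9/16 = 740.8125
  acyanogenic: 1317 × 7/16 = 576.1875
χ² = Σ (O − E)² / E
  cyanogenic: (717 − 740.8125)² / 740.8125 = 0.7654
  acyanogenic: (600 − 576.1875)² / 576.1875 = 0.9841
χ² = 0.7654 + 0.9841 = 1.7495 ≈ 1.750

1.750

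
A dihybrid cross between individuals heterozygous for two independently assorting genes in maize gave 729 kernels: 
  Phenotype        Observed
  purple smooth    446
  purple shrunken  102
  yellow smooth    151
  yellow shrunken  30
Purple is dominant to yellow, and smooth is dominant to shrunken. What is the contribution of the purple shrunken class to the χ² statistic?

8.803

A dihybrid F₂ with independent assortment and complete dominance at both loci gives a 9:3:3:1 phenotypic ratio.
Under the 9:3:3:1 hypothesis (Σ ratio = 16, N = 729):
  purple smooth: 729 × 9/16 = 410.0625
  purple shrunken: 729 × 3/16 = 136.6875
  yellow smooth: 729 × 3/16 = 136.6875
  yellow shrunken: 729 × 1/16 = 45.5625
Contribution of purple shrunken: (102 − 136.6875)² / 136.6875 = 8.8027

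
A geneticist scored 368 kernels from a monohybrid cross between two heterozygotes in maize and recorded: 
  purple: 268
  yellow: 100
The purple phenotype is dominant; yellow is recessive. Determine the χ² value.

0.928

For a monohybrid cross between heterozygotes with complete dominance, the expected phenotypic ratio is 3:1.
Expected counts for N = 368 under a 3:1 ratio (total parts = 4):
  purple: 368 × 3/4 = 276
  yellow: 368 × 1/4 = 92
χ² = Σ (O − E)² / E
  purple: (268 − 276)² / 276 = 0.2319
  yellow: (100 − 92)² / 92 = 0.6957
χ² = 0.2319 + 0.6957 = 0.9276 ≈ 0.928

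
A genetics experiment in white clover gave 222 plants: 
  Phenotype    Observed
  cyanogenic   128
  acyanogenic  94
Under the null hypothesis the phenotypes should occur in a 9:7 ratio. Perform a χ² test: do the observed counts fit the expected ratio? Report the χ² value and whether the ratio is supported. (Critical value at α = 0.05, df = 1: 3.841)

0.179; consistent

The 9:7 ratio has 16 parts, so with N = 222 the expected counts are:
  cyanogenic: 222 × 9/16 = 124.875
  acyanogenic: 222 × 7/16 = 97.125
χ² = Σ (O − E)² / E
  cyanogenic: (128 − 124.875)² / 124.875 = 0.0782
  acyanogenic: (94 − 97.125)² / 97.125 = 0.1005
χ² = 0.0782 + 0.1005 = 0.1787 ≈ 0.179
Degrees of freedom = 2 − 1 = 1; critical value at α = 0.05 is 3.841.
Since 0.179 < 3.841, we fail to reject the null hypothesis — the data are consistent with the 9:7 ratio.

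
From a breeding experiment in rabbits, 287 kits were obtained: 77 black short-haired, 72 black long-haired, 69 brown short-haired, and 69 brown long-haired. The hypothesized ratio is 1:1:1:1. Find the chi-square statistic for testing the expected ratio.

Expected counts for N = 287 under a 1:1:1:1 ratio (total parts = 4):
  black short-haired: 287 × 1/4 = 71.75
  black long-haired: 287 × 1/4 = 71.75
  brown short-haired: 287 × 1/4 = 71.75
  brown long-haired: 287 × 1/4 = 71.75
χ² = Σ (O − E)² / E
  black short-haired: (77 − 71.75)² / 71.75 = 0.3841
  black long-haired: (72 − 71.75)² / 71.75 = 0.0009
  brown short-haired: (69 − 71.75)² / 71.75 = 0.1054
  brown long-haired: (69 − 71.75)² / 71.75 = 0.1054
χ² = 0.3841 + 0.0009 + 0.1054 + 0.1054 = 0.5958 ≈ 0.596

0.596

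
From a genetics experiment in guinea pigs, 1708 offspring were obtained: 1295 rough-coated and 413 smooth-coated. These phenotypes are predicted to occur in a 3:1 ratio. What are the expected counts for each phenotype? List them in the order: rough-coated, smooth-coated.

The 3:1 ratio has 4 parts, so with N = 1708 the expected counts are:
  rough-coated: 1708 × 3/4 = 1281
  smooth-coated: 1708 × 1/4 = 427

1281, 427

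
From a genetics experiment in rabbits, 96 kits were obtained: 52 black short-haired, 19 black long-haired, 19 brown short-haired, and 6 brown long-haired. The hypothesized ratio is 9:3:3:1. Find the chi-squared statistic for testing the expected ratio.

Expected counts for N = 96 under a 9:3:3:1 ratio (total parts = 16):
  black short-haired: 96 × 9/16 = 54
  black long-haired: 96 × 3/16 = 18
  brown short-haired: 96 × 3/16 = 18
  brown long-haired: 96 × 1/16 = 6
χ² = Σ (O − E)² / E
  black short-haired: (52 − 54)² / 54 = 0.0741
  black long-haired: (19 − 18)² / 18 = 0.0556
  brown short-haired: (19 − 18)² / 18 = 0.0556
  brown long-haired: (6 − 6)² / 6 = 0.0000
χ² = 0.0741 + 0.0556 + 0.0556 + 0.0000 = 0.1853 ≈ 0.185

0.185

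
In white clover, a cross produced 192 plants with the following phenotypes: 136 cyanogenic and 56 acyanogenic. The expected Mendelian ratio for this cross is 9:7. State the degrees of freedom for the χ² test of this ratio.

A goodness-of-fit test with 2 phenotype classes has df = 2 − 1 = 1.

1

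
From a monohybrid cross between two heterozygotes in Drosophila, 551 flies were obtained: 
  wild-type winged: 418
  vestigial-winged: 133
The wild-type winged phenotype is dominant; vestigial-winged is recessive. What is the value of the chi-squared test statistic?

For a monohybrid cross between heterozygotes with complete dominance, the expected phenotypic ratio is 3:1.
The 3:1 ratio has 4 parts, so with N = 551 the expected counts are:
  wild-type winged: 551 × 3/4 = 413.25
  vestigial-winged: 551 × 1/4 = 137.75
χ² = Σ (O − E)² / E
  wild-type winged: (418 − 413.25)² / 413.25 = 0.0546
  vestigial-winged: (133 − 137.75)² / 137.75 = 0.1638
χ² = 0.0546 + 0.1638 = 0.2184 ≈ 0.218

0.218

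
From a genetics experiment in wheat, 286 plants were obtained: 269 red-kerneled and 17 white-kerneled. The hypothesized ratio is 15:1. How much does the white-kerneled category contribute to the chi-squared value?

Total ratio parts = 16. Expected numbers out of 286:
  red-kerneled: 286 × 15/16 = 268.125
  white-kerneled: 286 × 1/16 = 17.875
Contribution of white-kerneled: (17 − 17.875)² / 17.875 = 0.0428

0.043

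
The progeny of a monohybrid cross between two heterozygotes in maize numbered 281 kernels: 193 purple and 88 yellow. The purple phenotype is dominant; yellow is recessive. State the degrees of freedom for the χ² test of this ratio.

For a monohybrid cross between heterozygotes with complete dominance, the expected phenotypic ratio is 3:1.
A goodness-of-fit test with 2 phenotype classes has df = 2 − 1 = 1.

1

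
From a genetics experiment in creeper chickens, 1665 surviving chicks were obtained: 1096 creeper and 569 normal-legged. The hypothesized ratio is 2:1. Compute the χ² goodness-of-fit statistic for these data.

The 2:1 ratio has 3 parts, so with N = 1665 the expected counts are:
  creeper: 1665 × 2/3 = 1110
  normal-legged: 1665 × 1/3 = 555
χ² = Σ (O − E)² / E
  creeper: (1096 − 1110)² / 1110 = 0.1766
  normal-legged: (569 − 555)² / 555 = 0.3532
χ² = 0.1766 + 0.3532 = 0.5298 ≈ 0.530

0.530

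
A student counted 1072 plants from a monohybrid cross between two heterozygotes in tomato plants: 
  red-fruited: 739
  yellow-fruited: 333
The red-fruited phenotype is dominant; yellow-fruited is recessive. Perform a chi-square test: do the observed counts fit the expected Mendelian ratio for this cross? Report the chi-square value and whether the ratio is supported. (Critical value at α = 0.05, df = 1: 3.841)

21.020; not consistent

For a monohybrid cross between heterozygotes with complete dominance, the expected phenotypic ratio is 3:1.
Expected counts for N = 1072 under a 3:1 ratio (total parts = 4):
  red-fruited: 1072 × 3/4 = 804
  yellow-fruited: 1072 × 1/4 = 268
χ² = Σ (O − E)² / E
  red-fruited: (739 − 804)² / 804 = 5.2550
  yellow-fruited: (333 − 268)² / 268 = 15.7649
χ² = 5.2550 + 15.7649 = 21.0199 ≈ 21.020
Degrees of freedom = 2 − 1 = 1; critical value at α = 0.05 is 3.841.
Since 21.020 > 3.841, we reject the null hypothesis — the data do not fit the 3:1 ratio.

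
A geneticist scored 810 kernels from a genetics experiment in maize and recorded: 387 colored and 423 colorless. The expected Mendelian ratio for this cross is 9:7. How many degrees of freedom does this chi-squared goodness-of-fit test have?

A goodness-of-fit test with 2 phenotype classes has df = 2 − 1 = 1.

1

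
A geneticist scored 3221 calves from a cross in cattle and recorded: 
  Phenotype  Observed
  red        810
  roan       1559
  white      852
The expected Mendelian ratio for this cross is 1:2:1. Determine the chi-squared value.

Under the 1:2:1 hypothesis (Σ ratio = 4, N = 3221):
  red: 3221 × 1/4 = 805.25
  roan: 3221 × 2/4 = 1610.5
  white: 3221 × 1/4 = 805.25
χ² = Σ (O − E)² / E
  red: (810 − 805.25)² / 805.25 = 0.0280
  roan: (1559 − 1610.5)² / 1610.5 = 1.6468
  white: (852 − 805.25)² / 805.25 = 2.7141
χ² = 0.0280 + 1.6468 + 2.7141 = 4.3889 ≈ 4.389

4.389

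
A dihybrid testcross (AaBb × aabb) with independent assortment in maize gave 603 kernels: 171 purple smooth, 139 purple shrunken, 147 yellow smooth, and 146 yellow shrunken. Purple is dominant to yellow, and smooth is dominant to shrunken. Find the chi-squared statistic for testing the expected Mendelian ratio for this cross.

A dihybrid testcross with independent assortment gives a 1:1:1:1 ratio.
Expected counts for N = 603 under a 1:1:1:1 ratio (total parts = 4):
  purple smooth: 603 × 1/4 = 150.75
  purple shrunken: 603 × 1/4 = 150.75
  yellow smooth: 603 × 1/4 = 150.75
  yellow shrunken: 603 × 1/4 = 150.75
χ² = Σ (O − E)² / E
  purple smooth: (171 − 150.75)² / 150.75 = 2.7201
  purple shrunken: (139 − 150.75)² / 150.75 = 0.9158
  yellow smooth: (147 − 150.75)² / 150.75 = 0.0933
  yellow shrunken: (146 − 150.75)² / 150.75 = 0.1497
χ² = 2.7201 + 0.9158 + 0.0933 + 0.1497 = 3.8789 ≈ 3.879

3.879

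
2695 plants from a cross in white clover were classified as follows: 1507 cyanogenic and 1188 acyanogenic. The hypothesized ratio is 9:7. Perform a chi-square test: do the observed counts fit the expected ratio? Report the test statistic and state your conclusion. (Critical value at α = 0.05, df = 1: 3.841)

0.120; consistent

Expected counts for N = 2695 under a 9:7 ratio (total parts = 16):
  cyanogenic: 2695 × 9/16 = 1515.9375
  acyanogenic: 2695 × 7/16 = 1179.0625
χ² = Σ (O − E)² / E
  cyanogenic: (1507 − 1515.9375)² / 1515.9375 = 0.0527
  acyanogenic: (1188 − 1179.0625)² / 1179.0625 = 0.0677
χ² = 0.0527 + 0.0677 = 0.1204 ≈ 0.120
Degrees of freedom = 2 − 1 = 1; critical value at α = 0.05 is 3.841.
Since 0.120 < 3.841, we fail to reject the null hypothesis — the data are consistent with the 9:7 ratio.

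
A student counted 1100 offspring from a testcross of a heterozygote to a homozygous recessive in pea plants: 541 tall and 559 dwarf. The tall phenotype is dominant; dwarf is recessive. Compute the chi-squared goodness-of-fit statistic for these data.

0.295

A testcross of a heterozygote (Aa × aa) gives a 1:1 phenotypic ratio.
Total ratio parts = 2. Expected numbers out of 1100:
  tall: 1100 × 1/2 = 550
  dwarf: 1100 × 1/2 = 550
χ² = Σ (O − E)² / E
  tall: (541 − 550)² / 550 = 0.1473
  dwarf: (559 − 550)² / 550 = 0.1473
χ² = 0.1473 + 0.1473 = 0.2946 ≈ 0.295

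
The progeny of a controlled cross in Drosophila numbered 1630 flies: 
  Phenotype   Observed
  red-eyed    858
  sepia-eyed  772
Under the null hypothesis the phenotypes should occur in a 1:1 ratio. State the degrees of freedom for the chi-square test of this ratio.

1

A goodness-of-fit test with 2 phenotype classes has df = 2 − 1 = 1.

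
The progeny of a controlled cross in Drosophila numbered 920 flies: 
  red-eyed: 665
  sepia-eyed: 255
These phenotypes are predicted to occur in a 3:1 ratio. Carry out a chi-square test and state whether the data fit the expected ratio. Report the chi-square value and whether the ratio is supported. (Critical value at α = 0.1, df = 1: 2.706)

3.623; not consistent

Under the 3:1 hypothesis (Σ ratio = 4, N = 920):
  red-eyed: 920 × 3/4 = 690
  sepia-eyed: 920 × 1/4 = 230
χ² = Σ (O − E)² / E
  red-eyed: (665 − 690)² / 690 = 0.9058
  sepia-eyed: (255 − 230)² / 230 = 2.7174
χ² = 0.9058 + 2.7174 = 3.6232 ≈ 3.623
Degrees of freedom = 2 − 1 = 1; critical value at α = 0.1 is 2.706.
Since 3.623 > 2.706, we reject the null hypothesis — the data do not fit the 3:1 ratio.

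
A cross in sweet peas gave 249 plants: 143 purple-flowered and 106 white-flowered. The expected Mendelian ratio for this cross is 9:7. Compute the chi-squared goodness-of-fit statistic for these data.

0.141

Total ratio parts = 16. Expected numbers out of 249:
  purple-flowered: 249 × 9/16 = 140.0625
  white-flowered: 249 × 7/16 = 108.9375
χ² = Σ (O − E)² / E
  purple-flowered: (143 − 140.0625)² / 140.0625 = 0.0616
  white-flowered: (106 − 108.9375)² / 108.9375 = 0.0792
χ² = 0.0616 + 0.0792 = 0.1408 ≈ 0.141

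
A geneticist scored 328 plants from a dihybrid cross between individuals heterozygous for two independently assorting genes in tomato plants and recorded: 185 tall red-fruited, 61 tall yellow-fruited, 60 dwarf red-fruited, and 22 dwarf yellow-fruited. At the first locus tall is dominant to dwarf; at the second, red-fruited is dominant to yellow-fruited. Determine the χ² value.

A dihybrid F₂ with independent assortment and complete dominance at both loci gives a 9:3:3:1 phenotypic ratio.
Total ratio parts = 16. Expected numbers out of 328:
  tall red-fruited: 328 × 9/16 = 184.5
  tall yellow-fruited: 328 × 3/16 = 61.5
  dwarf red-fruited: 328 × 3/16 = 61.5
  dwarf yellow-fruited: 328 × 1/16 = 20.5
χ² = Σ (O − E)² / E
  tall red-fruited: (185 − 184.5)² / 184.5 = 0.0014
  tall yellow-fruited: (61 − 61.5)² / 61.5 = 0.0041
  dwarf red-fruited: (60 − 61.5)² / 61.5 = 0.0366
  dwarf yellow-fruited: (22 − 20.5)² / 20.5 = 0.1098
χ² = 0.0014 + 0.0041 + 0.0366 + 0.1098 = 0.1519 ≈ 0.152

0.152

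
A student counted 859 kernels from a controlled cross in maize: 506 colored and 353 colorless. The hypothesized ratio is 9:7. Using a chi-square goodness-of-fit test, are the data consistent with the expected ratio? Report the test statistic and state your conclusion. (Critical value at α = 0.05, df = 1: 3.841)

Total ratio parts = 16. Expected numbers out of 859:
  colored: 859 × 9/16 = 483.1875
  colorless: 859 × 7/16 = 375.8125
χ² = Σ (O − E)² / E
  colored: (506 − 483.1875)² / 483.1875 = 1.0770
  colorless: (353 − 375.8125)² / 375.8125 = 1.3848
χ² = 1.0770 + 1.3848 = 2.4618 ≈ 2.462
Degrees of freedom = 2 − 1 = 1; critical value at α = 0.05 is 3.841.
Since 2.462 < 3.841, we fail to reject the null hypothesis — the data are consistent with the 9:7 ratio.

2.462; consistent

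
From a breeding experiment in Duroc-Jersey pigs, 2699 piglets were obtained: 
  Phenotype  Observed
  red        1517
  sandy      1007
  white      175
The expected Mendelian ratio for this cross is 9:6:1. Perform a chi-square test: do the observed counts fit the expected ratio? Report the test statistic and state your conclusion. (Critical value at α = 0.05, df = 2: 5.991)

Under the 9:6:1 hypothesis (Σ ratio = 16, N = 2699):
  red: 2699 × 9/16 = 1518.1875
  sandy: 2699 × 6/16 = 1012.125
  white: 2699 × 1/16 = 168.6875
χ² = Σ (O − E)² / E
  red: (1517 − 1518.1875)² / 1518.1875 = 0.0009
  sandy: (1007 − 1012.125)² / 1012.125 = 0.0260
  white: (175 − 168.6875)² / 168.6875 = 0.2362
χ² = 0.0009 + 0.0260 + 0.2362 = 0.2631 ≈ 0.263
Degrees of freedom = 3 − 1 = 2; critical value at α = 0.05 is 5.991.
Since 0.263 < 5.991, we fail to reject the null hypothesis — the data are consistent with the 9:6:1 ratio.

0.263; consistent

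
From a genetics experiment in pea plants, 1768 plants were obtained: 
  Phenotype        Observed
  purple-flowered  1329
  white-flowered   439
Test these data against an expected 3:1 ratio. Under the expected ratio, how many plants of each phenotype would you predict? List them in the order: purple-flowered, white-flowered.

Expected counts for N = 1768 under a 3:1 ratio (total parts = 4):
  purple-flowered: 1768 × 3/4 = 1326
  white-flowered: 1768 × 1/4 = 442

1326, 442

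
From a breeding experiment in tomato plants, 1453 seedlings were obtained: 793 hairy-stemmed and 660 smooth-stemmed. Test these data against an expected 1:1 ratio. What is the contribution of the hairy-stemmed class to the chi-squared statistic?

6.087

The 1:1 ratio has 2 parts, so with N = 1453 the expected counts are:
  hairy-stemmed: 1453 × 1/2 = 726.5
  smooth-stemmed: 1453 × 1/2 = 726.5
Contribution of hairy-stemmed: (793 − 726.5)² / 726.5 = 6.0871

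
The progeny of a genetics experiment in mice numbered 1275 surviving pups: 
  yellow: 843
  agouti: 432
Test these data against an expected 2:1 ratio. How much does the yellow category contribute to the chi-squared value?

Under the 2:1 hypothesis (Σ ratio = 3, N = 1275):
  yellow: 1275 × 2/3 = 850
  agouti: 1275 × 1/3 = 425
Contribution of yellow: (843 − 850)² / 850 = 0.0576

0.058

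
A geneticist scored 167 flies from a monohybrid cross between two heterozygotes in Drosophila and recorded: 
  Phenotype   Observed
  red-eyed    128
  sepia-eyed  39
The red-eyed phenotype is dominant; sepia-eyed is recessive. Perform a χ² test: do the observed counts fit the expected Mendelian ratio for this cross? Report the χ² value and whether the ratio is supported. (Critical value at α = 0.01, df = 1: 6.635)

For a monohybrid cross between heterozygotes with complete dominance, the expected phenotypic ratio is 3:1.
The 3:1 ratio has 4 parts, so with N = 167 the expected counts are:
  red-eyed: 167 × 3/4 = 125.25
  sepia-eyed: 167 × 1/4 = 41.75
χ² = Σ (O − E)² / E
  red-eyed: (128 − 125.25)² / 125.25 = 0.0604
  sepia-eyed: (39 − 41.75)² / 41.75 = 0.1811
χ² = 0.0604 + 0.1811 = 0.2415 ≈ 0.242
Degrees of freedom = 2 − 1 = 1; critical value at α = 0.01 is 6.635.
Since 0.242 < 6.635, we fail to reject the null hypothesis — the data are consistent with the 3:1 ratio.

0.242; consistent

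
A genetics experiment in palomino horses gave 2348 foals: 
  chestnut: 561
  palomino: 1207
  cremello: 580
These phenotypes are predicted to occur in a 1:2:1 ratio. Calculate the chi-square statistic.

The 1:2:1 ratio has 4 parts, so with N = 2348 the expected counts are:
  chestnut: 2348 × 1/4 = 587
  palomino: 2348 × 2/4 = 1174
  cremello: 2348 × 1/4 = 587
χ² = Σ (O − E)² / E
  chestnut: (561 − 587)² / 587 = 1.1516
  palomino: (1207 − 1174)² / 1174 = 0.9276
  cremello: (580 − 587)² / 587 = 0.0835
χ² = 1.1516 + 0.9276 + 0.0835 = 2.1627 ≈ 2.163

2.163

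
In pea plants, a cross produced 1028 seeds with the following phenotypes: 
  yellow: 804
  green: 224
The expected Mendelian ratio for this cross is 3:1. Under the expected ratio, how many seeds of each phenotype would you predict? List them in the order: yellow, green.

Total ratio parts = 4. Expected numbers out of 1028:
  yellow: 1028 × 3/4 = 771
  green: 1028 × 1/4 = 257

771, 257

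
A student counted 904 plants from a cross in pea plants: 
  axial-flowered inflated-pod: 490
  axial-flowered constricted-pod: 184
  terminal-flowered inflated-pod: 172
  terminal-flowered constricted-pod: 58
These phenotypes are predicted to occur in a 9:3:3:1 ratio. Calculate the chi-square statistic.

The 9:3:3:1 ratio has 16 parts, so with N = 904 the expected counts are:
  axial-flowered inflated-pod: 904 × 9/16 = 508.5
  axial-flowered constricted-pod: 904 × 3/16 = 169.5
  terminal-flowered inflated-pod: 904 × 3/16 = 169.5
  terminal-flowered constricted-pod: 904 × 1/16 = 56.5
χ² = Σ (O − E)² / E
  axial-flowered inflated-pod: (490 − 508.5)² / 508.5 = 0.6731
  axial-flowered constricted-pod: (184 − 169.5)² / 169.5 = 1.2404
  terminal-flowered inflated-pod: (172 − 169.5)² / 169.5 = 0.0369
  terminal-flowered constricted-pod: (58 − 56.5)² / 56.5 = 0.0398
χ² = 0.6731 + 1.2404 + 0.0369 + 0.0398 = 1.9902 ≈ 1.990

1.990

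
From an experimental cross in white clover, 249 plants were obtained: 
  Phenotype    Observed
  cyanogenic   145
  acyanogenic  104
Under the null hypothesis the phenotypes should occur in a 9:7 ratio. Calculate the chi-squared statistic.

0.398

Under the 9:7 hypothesis (Σ ratio = 16, N = 249):
  cyanogenic: 249 × 9/16 = 140.0625
  acyanogenic: 249 × 7/16 = 108.9375
χ² = Σ (O − E)² / E
  cyanogenic: (145 − 140.0625)² / 140.0625 = 0.1741
  acyanogenic: (104 − 108.9375)² / 108.9375 = 0.2238
χ² = 0.1741 + 0.2238 = 0.3979 ≈ 0.398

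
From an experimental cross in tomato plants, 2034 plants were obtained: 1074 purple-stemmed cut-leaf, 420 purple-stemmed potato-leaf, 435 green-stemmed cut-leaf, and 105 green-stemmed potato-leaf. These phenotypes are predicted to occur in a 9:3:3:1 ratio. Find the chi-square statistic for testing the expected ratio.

19.601

Total ratio parts = 16. Expected numbers out of 2034:
  purple-stemmed cut-leaf: 2034 × 9/16 = 1144.125
  purple-stemmed potato-leaf: 2034 × 3/16 = 381.375
  green-stemmed cut-leaf: 2034 × 3/16 = 381.375
  green-stemmed potato-leaf: 2034 × 1/16 = 127.125
χ² = Σ (O − E)² / E
  purple-stemmed cut-leaf: (1074 − 1144.125)² / 1144.125 = 4.2981
  purple-stemmed potato-leaf: (420 − 381.375)² / 381.375 = 3.9119
  green-stemmed cut-leaf: (435 − 381.375)² / 381.375 = 7.5402
  green-stemmed potato-leaf: (105 − 127.125)² / 127.125 = 3.8507
χ² = 4.2981 + 3.9119 + 7.5402 + 3.8507 = 19.6009 ≈ 19.601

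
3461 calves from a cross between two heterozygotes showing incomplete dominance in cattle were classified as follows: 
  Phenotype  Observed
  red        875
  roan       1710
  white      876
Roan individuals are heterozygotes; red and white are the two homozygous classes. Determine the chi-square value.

With incomplete dominance, a heterozygote × heterozygote cross gives a 1:2:1 phenotypic ratio.
Expected counts for N = 3461 under a 1:2:1 ratio (total parts = 4):
  red: 3461 × 1/4 = 865.25
  roan: 3461 × 2/4 = 1730.5
  white: 3461 × 1/4 = 865.25
χ² = Σ (O − E)² / E
  red: (875 − 865.25)² / 865.25 = 0.1099
  roan: (1710 − 1730.5)² / 1730.5 = 0.2428
  white: (876 − 865.25)² / 865.25 = 0.1336
χ² = 0.1099 + 0.2428 + 0.1336 = 0.4863 ≈ 0.486

0.486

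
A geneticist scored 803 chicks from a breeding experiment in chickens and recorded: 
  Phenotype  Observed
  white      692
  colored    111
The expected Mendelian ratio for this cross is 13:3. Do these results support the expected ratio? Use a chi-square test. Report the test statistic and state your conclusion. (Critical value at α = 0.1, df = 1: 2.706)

Under the 13:3 hypothesis (Σ ratio = 16, N = 803):
  white: 803 × 13/16 = 652.4375
  colored: 803 × 3/16 = 150.5625
χ² = Σ (O − E)² / E
  white: (692 − 652.4375)² / 652.4375 = 2.3990
  colored: (111 − 150.5625)² / 150.5625 = 10.3956
χ² = 2.3990 + 10.3956 = 12.7946 ≈ 12.795
Degrees of freedom = 2 − 1 = 1; critical value at α = 0.1 is 2.706.
Since 12.795 > 2.706, we reject the null hypothesis — the data do not fit the 13:3 ratio.

12.795; not consistent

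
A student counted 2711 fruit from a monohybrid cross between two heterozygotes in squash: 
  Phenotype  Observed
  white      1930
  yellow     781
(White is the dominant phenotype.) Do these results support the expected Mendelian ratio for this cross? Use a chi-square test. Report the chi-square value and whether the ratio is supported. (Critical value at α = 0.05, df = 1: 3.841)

20.972; not consistent

For a monohybrid cross between heterozygotes with complete dominance, the expected phenotypic ratio is 3:1.
Expected counts for N = 2711 under a 3:1 ratio (total parts = 4):
  white: 2711 × 3/4 = 2033.25
  yellow: 2711 × 1/4 = 677.75
χ² = Σ (O − E)² / E
  white: (1930 − 2033.25)² / 2033.25 = 5.2431
  yellow: (781 − 677.75)² / 677.75 = 15.7293
χ² = 5.2431 + 15.7293 = 20.9724 ≈ 20.972
Degrees of freedom = 2 − 1 = 1; critical value at α = 0.05 is 3.841.
Since 20.972 > 3.841, we reject the null hypothesis — the data do not fit the 3:1 ratio.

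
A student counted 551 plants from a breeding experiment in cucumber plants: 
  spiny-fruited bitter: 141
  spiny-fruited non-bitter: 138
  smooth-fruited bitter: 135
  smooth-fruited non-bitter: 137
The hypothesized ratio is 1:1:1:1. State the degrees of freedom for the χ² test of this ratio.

A goodness-of-fit test with 4 phenotype classes has df = 4 − 1 = 3.

3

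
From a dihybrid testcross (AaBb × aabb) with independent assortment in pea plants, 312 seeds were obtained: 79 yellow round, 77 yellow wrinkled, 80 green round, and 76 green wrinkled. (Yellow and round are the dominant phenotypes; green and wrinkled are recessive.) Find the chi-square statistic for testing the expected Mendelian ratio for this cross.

A dihybrid testcross with independent assortment gives a 1:1:1:1 ratio.
Expected counts for N = 312 under a 1:1:1:1 ratio (total parts = 4):
  yellow round: 312 × 1/4 = 78
  yellow wrinkled: 312 × 1/4 = 78
  green round: 312 × 1/4 = 78
  green wrinkled: 312 × 1/4 = 78
χ² = Σ (O − E)² / E
  yellow round: (79 − 78)² / 78 = 0.0128
  yellow wrinkled: (77 − 78)² / 78 = 0.0128
  green round: (80 − 78)² / 78 = 0.0513
  green wrinkled: (76 − 78)² / 78 = 0.0513
χ² = 0.0128 + 0.0128 + 0.0513 + 0.0513 = 0.1282 ≈ 0.128

0.128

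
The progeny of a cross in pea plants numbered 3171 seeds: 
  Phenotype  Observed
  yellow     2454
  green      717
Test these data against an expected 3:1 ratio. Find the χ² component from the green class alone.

7.238

Expected counts for N = 3171 under a 3:1 ratio (total parts = 4):
  yellow: 3171 × 3/4 = 2378.25
  green: 3171 × 1/4 = 792.75
Contribution of green: (717 − 792.75)² / 792.75 = 7.2382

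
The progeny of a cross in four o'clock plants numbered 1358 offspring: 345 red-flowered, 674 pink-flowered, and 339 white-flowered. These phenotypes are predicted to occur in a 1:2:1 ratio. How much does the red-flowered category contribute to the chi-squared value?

0.089

Under the 1:2:1 hypothesis (Σ ratio = 4, N = 1358):
  red-flowered: 1358 × 1/4 = 339.5
  pink-flowered: 1358 × 2/4 = 679
  white-flowered: 1358 × 1/4 = 339.5
Contribution of red-flowered: (345 − 339.5)² / 339.5 = 0.0891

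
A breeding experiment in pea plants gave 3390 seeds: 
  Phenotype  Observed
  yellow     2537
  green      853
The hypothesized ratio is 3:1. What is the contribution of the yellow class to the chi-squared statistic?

The 3:1 ratio has 4 parts, so with N = 3390 the expected counts are:
  yellow: 3390 × 3/4 = 2542.5
  green: 3390 × 1/4 = 847.5
Contribution of yellow: (2537 − 2542.5)² / 2542.5 = 0.0119

0.012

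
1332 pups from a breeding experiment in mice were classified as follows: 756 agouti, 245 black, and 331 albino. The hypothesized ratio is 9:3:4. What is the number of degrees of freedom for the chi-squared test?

2

A goodness-of-fit test with 3 phenotype classes has df = 3 − 1 = 2.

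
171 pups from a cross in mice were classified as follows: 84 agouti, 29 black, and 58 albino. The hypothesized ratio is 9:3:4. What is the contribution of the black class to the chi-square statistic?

Total ratio parts = 16. Expected numbers out of 171:
  agouti: 171 × 9/16 = 96.1875
  black: 171 × 3/16 = 32.0625
  albino: 171 × 4/16 = 42.75
Contribution of black: (29 − 32.0625)² / 32.0625 = 0.2925

0.293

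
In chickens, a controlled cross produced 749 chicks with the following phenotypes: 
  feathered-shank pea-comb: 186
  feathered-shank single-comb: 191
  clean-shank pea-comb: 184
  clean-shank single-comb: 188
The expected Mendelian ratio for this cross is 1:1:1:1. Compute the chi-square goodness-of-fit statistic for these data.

Under the 1:1:1:1 hypothesis (Σ ratio = 4, N = 749):
  feathered-shank pea-comb: 749 × 1/4 = 187.25
  feathered-shank single-comb: 749 × 1/4 = 187.25
  clean-shank pea-comb: 749 × 1/4 = 187.25
  clean-shank single-comb: 749 × 1/4 = 187.25
χ² = Σ (O − E)² / E
  feathered-shank pea-comb: (186 − 187.25)² / 187.25 = 0.0083
  feathered-shank single-comb: (191 − 187.25)² / 187.25 = 0.0751
  clean-shank pea-comb: (184 − 187.25)² / 187.25 = 0.0564
  clean-shank single-comb: (188 − 187.25)² / 187.25 = 0.0030
χ² = 0.0083 + 0.0751 + 0.0564 + 0.0030 = 0.1428 ≈ 0.143

0.143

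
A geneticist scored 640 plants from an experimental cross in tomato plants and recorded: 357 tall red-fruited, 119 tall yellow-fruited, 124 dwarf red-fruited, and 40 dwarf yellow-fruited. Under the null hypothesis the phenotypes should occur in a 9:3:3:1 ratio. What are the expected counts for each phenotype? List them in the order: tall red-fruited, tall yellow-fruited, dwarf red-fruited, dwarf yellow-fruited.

360, 120, 120, 40

The 9:3:3:1 ratio has 16 parts, so with N = 640 the expected counts are:
  tall red-fruited: 640 × 9/16 = 360
  tall yellow-fruited: 640 × 3/16 = 120
  dwarf red-fruited: 640 × 3/16 = 120
  dwarf yellow-fruited: 640 × 1/16 = 40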